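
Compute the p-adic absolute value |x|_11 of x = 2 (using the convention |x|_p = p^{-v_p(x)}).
|2|_11 = 1

Step 1 — compute v_11(x) by factoring powers of 11 out of the numerator and denominator: v_11(2) = 0. Step 2 — apply |x|_p = p^{-v_p(x)} = 11^{0} = 1.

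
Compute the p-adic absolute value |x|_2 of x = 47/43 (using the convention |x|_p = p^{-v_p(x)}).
|47/43|_2 = 1

Step 1 — compute v_2(x) by factoring powers of 2 out of the numerator and denominator: v_2(47/43) = 0. Step 2 — apply |x|_p = p^{-v_p(x)} = 2^{0} = 1.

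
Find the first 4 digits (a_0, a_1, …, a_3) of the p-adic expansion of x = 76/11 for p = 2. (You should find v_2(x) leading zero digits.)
(a_0, …, a_3) = (0, 0, 1, 0)

v_2(76/11) = 2, so a_0 = ... = a_1 = 0. Factor out: x = 2^2 · u with u = 19/11 a unit in ℤ_2. Expand u iteratively via a_{v+i} = u_i mod 2, u_{i+1} = (u_i − a_{v+i})/2:
  u_0 = 19/11;  a_2 = 1;  u_1 = (u_0 − 1)/2 = 4/11
  u_1 = 4/11;  a_3 = 0;  u_2 = (u_1 − 0)/2 = 2/11
Digits: (0, 0, 1, 0).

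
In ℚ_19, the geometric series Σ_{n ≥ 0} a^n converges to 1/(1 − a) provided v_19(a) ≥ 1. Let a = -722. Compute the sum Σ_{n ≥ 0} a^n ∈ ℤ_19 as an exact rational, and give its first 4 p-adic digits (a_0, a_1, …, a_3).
Σ a^n = 1/(1 − a) = 1/723;  first 4 digits = (1, 0, 17, 18)

v_19(a) = 2 ≥ 1, so the series converges in ℤ_19 to 1/(1 − a) = 1/(1 − (-722)) = 1/723. Expand this rational in ℤ_19: compute digits iteratively via d_i = x_i mod 19, x_{i+1} = (x_i − d_i)/19. The first 4 digits are (1, 0, 17, 18).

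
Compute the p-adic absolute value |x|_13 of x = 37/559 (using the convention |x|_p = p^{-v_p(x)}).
|37/559|_13 = 13

Step 1 — compute v_13(x) by factoring powers of 13 out of the numerator and denominator: v_13(37/559) = -1. Step 2 — apply |x|_p = p^{-v_p(x)} = 13^{1} = 13.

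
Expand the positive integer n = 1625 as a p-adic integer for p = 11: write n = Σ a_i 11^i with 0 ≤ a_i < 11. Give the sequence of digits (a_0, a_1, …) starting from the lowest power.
(a_0, a_1, …) = (8, 4, 2, 1)

Repeated division by 11 gives the digits low-to-high: 1625 = 8 + 4·11^1 + 2·11^2 + 1·11^3. Digit sequence: (8, 4, 2, 1).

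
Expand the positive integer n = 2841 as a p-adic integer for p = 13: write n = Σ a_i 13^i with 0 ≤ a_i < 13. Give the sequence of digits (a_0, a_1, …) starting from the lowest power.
(a_0, a_1, …) = (7, 10, 3, 1)

Repeated division by 13 gives the digits low-to-high: 2841 = 7 + 10·13^1 + 3·13^2 + 1·13^3. Digit sequence: (7, 10, 3, 1).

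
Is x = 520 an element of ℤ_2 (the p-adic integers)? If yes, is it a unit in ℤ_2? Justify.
x ∈ ℤ_2 but not a unit; v_2(x) = 3 > 0

ℤ_2 = {x ∈ ℚ_2 : v_2(x) ≥ 0} and ℤ_2^× = {x ∈ ℤ_2 : v_2(x) = 0}. Here v_2(520) = v_2(num) − v_2(den) = 3; compare against these criteria.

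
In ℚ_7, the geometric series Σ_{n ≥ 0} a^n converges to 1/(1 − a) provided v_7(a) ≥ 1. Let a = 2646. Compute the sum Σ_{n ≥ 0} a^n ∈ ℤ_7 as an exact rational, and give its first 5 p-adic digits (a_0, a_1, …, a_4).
Σ a^n = 1/(1 − a) = -1/2645;  first 5 digits = (1, 0, 5, 0, 5)

v_7(a) = 2 ≥ 1, so the series converges in ℤ_7 to 1/(1 − a) = 1/(1 − 2646) = -1/2645. Expand this rational in ℤ_7: compute digits iteratively via d_i = x_i mod 7, x_{i+1} = (x_i − d_i)/7. The first 5 digits are (1, 0, 5, 0, 5).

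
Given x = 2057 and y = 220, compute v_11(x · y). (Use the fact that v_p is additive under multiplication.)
v_11(452540) = 3

v_p(x) = 2 (factor: 2057 = 11^2 · 17); v_p(y) = 1 (factor: 220 = 11^1 · 20). Additivity: v_p(xy) = v_p(x) + v_p(y) = 2 + 1 = 3. (Direct check: xy = 452540 = 11^3 · (340).)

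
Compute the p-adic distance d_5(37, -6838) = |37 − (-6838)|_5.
d_5(37, -6838) = 1/625

Step 1 — x − y = 37 − (-6838) = 6875. Step 2 — v_5(6875) = 4 (factor: 6875 = (5^4 · 11); the sign does not affect v_p). Step 3 — |x − y|_5 = 5^{-4} = 1/625.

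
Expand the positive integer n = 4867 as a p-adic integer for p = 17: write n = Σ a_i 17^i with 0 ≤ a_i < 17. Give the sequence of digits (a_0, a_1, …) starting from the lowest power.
(a_0, a_1, …) = (5, 14, 16)

Repeated division by 17 gives the digits low-to-high: 4867 = 5 + 14·17^1 + 16·17^2. Digit sequence: (5, 14, 16).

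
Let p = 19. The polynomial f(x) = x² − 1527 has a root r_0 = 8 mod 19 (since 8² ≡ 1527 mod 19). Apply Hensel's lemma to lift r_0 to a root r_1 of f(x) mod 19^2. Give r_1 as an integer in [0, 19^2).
r_1 = 122 (mod 361)

Hensel's recurrence: r_{i+1} = r_i − f(r_i)·(f′(r_i))^{-1} mod 19^{i+2}, with f′(x) = 2x. Iterate:
  r_0 = 8 (mod 19)
  r_1 = 122 (mod 361)
Final: r_1 = 122, and one checks f(r_1) ≡ 0 mod 19^2.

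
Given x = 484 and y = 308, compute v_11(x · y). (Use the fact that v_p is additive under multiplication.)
v_11(149072) = 3

v_p(x) = 2 (factor: 484 = 11^2 · 4); v_p(y) = 1 (factor: 308 = 11^1 · 28). Additivity: v_p(xy) = v_p(x) + v_p(y) = 2 + 1 = 3. (Direct check: xy = 149072 = 11^3 · (112).)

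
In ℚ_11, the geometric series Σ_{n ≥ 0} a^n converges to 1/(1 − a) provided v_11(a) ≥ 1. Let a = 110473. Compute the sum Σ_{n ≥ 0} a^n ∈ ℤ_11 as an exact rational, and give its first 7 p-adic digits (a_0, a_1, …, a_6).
Σ a^n = 1/(1 − a) = -1/110472;  first 7 digits = (1, 0, 0, 6, 7, 0, 3)

v_11(a) = 3 ≥ 1, so the series converges in ℤ_11 to 1/(1 − a) = 1/(1 − 110473) = -1/110472. Expand this rational in ℤ_11: compute digits iteratively via d_i = x_i mod 11, x_{i+1} = (x_i − d_i)/11. The first 7 digits are (1, 0, 0, 6, 7, 0, 3).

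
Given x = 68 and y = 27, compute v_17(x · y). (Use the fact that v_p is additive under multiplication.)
v_17(1836) = 1

v_p(x) = 1 (factor: 68 = 17^1 · 4); v_p(y) = 0 (factor: 27 = 17^0 · 27). Additivity: v_p(xy) = v_p(x) + v_p(y) = 1 + 0 = 1. (Direct check: xy = 1836 = 17^1 · (108).)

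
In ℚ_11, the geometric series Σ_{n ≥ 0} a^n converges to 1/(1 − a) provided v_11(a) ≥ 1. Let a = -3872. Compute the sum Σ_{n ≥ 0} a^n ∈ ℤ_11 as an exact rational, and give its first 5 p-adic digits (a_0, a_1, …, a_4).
Σ a^n = 1/(1 − a) = 1/3873;  first 5 digits = (1, 0, 1, 8, 0)

v_11(a) = 2 ≥ 1, so the series converges in ℤ_11 to 1/(1 − a) = 1/(1 − (-3872)) = 1/3873. Expand this rational in ℤ_11: compute digits iteratively via d_i = x_i mod 11, x_{i+1} = (x_i − d_i)/11. The first 5 digits are (1, 0, 1, 8, 0).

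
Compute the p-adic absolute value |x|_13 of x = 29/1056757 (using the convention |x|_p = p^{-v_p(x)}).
|29/1056757|_13 = 28561

Step 1 — compute v_13(x) by factoring powers of 13 out of the numerator and denominator: v_13(29/1056757) = -4. Step 2 — apply |x|_p = p^{-v_p(x)} = 13^{4} = 28561.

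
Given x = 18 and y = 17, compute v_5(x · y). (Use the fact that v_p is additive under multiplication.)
v_5(306) = 0

v_p(x) = 0 (factor: 18 = 5^0 · 18); v_p(y) = 0 (factor: 17 = 5^0 · 17). Additivity: v_p(xy) = v_p(x) + v_p(y) = 0 + 0 = 0. (Direct check: xy = 306 = 5^0 · (306).)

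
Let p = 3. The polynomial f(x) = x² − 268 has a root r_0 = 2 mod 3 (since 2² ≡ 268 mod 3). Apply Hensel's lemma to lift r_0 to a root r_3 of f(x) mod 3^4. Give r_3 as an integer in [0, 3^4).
r_3 = 5 (mod 81)

Hensel's recurrence: r_{i+1} = r_i − f(r_i)·(f′(r_i))^{-1} mod 3^{i+2}, with f′(x) = 2x. Iterate:
  r_0 = 2 (mod 3)
  r_1 = 5 (mod 9)
  r_2 = 5 (mod 27)
  r_3 = 5 (mod 81)
Final: r_3 = 5, and one checks f(r_3) ≡ 0 mod 3^4.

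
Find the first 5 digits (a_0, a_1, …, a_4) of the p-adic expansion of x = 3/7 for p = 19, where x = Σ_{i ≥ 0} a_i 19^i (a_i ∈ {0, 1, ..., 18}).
(a_0, …, a_4) = (14, 2, 8, 5, 16)

v_19(3/7) = 0 (numerator and denominator both coprime to 19), so x ∈ ℤ_19^×. Compute digits iteratively via a_i = x_i mod 19, x_{i+1} = (x_i − a_i)/19, with x_0 = x:
  x_0 = 3/7;  a_0 = 14;  x_1 = (x_0 − 14)/19 = -5/7
  x_1 = -5/7;  a_1 = 2;  x_2 = (x_1 − 2)/19 = -1/7
  x_2 = -1/7;  a_2 = 8;  x_3 = (x_2 − 8)/19 = -3/7
  x_3 = -3/7;  a_3 = 5;  x_4 = (x_3 − 5)/19 = -2/7
  x_4 = -2/7;  a_4 = 16;  x_5 = (x_4 − 16)/19 = -6/7
Digits: (14, 2, 8, 5, 16).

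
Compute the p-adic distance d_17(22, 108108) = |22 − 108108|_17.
d_17(22, 108108) = 1/4913

Step 1 — x − y = 22 − 108108 = -108086. Step 2 — v_17(-108086) = 3 (factor: -108086 = −(17^3 · 22); the sign does not affect v_p). Step 3 — |x − y|_17 = 17^{-3} = 1/4913.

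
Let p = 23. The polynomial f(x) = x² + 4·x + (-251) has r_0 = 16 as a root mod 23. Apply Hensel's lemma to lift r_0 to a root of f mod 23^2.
r_1 = 499 (mod 529)

Hensel: r_{i+1} = r_i − f(r_i)·(f′(r_i))^{-1} mod 23^{i+2}, f′(x) = 2x + 4. Iterate:
  r_0 = 16 (mod 23)
  r_1 = 499 (mod 529)
Final: r = 499 satisfies f(r) ≡ 0 mod 23^2.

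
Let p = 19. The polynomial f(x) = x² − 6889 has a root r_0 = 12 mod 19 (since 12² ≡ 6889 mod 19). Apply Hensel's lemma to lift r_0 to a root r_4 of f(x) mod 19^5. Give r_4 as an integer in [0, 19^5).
r_4 = 2476016 (mod 2476099)

Hensel's recurrence: r_{i+1} = r_i − f(r_i)·(f′(r_i))^{-1} mod 19^{i+2}, with f′(x) = 2x. Iterate:
  r_0 = 12 (mod 19)
  r_1 = 278 (mod 361)
  r_2 = 6776 (mod 6859)
  r_3 = 130238 (mod 130321)
  r_4 = 2476016 (mod 2476099)
Final: r_4 = 2476016, and one checks f(r_4) ≡ 0 mod 19^5.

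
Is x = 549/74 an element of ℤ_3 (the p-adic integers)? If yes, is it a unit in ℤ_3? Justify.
x ∈ ℤ_3 but not a unit; v_3(x) = 2 > 0

ℤ_3 = {x ∈ ℚ_3 : v_3(x) ≥ 0} and ℤ_3^× = {x ∈ ℤ_3 : v_3(x) = 0}. Here v_3(549/74) = v_3(num) − v_3(den) = 2; compare against these criteria.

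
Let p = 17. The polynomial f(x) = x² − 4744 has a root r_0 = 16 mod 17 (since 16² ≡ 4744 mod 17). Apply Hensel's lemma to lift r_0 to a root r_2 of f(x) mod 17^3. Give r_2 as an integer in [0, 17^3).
r_2 = 1240 (mod 4913)

Hensel's recurrence: r_{i+1} = r_i − f(r_i)·(f′(r_i))^{-1} mod 17^{i+2}, with f′(x) = 2x. Iterate:
  r_0 = 16 (mod 17)
  r_1 = 84 (mod 289)
  r_2 = 1240 (mod 4913)
Final: r_2 = 1240, and one checks f(r_2) ≡ 0 mod 17^3.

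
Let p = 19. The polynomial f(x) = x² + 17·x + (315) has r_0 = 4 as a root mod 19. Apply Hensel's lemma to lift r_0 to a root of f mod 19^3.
r_2 = 840 (mod 6859)

Hensel: r_{i+1} = r_i − f(r_i)·(f′(r_i))^{-1} mod 19^{i+2}, f′(x) = 2x + 17. Iterate:
  r_0 = 4 (mod 19)
  r_1 = 118 (mod 361)
  r_2 = 840 (mod 6859)
Final: r = 840 satisfies f(r) ≡ 0 mod 19^3.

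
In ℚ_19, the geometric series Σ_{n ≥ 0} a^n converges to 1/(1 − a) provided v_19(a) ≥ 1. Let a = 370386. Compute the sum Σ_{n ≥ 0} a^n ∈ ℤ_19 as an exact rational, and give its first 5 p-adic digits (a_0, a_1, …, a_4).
Σ a^n = 1/(1 − a) = -1/370385;  first 5 digits = (1, 0, 0, 16, 2)

v_19(a) = 3 ≥ 1, so the series converges in ℤ_19 to 1/(1 − a) = 1/(1 − 370386) = -1/370385. Expand this rational in ℤ_19: compute digits iteratively via d_i = x_i mod 19, x_{i+1} = (x_i − d_i)/19. The first 5 digits are (1, 0, 0, 16, 2).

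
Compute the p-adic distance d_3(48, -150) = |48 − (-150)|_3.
d_3(48, -150) = 1/9

Step 1 — x − y = 48 − (-150) = 198. Step 2 — v_3(198) = 2 (factor: 198 = (3^2 · 22); the sign does not affect v_p). Step 3 — |x − y|_3 = 3^{-2} = 1/9.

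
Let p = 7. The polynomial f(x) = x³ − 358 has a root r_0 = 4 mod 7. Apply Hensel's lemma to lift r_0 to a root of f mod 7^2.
r_1 = 4 (mod 49)

Hensel: r_{i+1} = r_i − f(r_i)/f′(r_i) mod 7^{i+2}, where f′(x) = 3x². Iterate:
  r_0 = 4 (mod 7)
  r_1 = 4 (mod 49)
Final: r = 4 with f(r) ≡ 0 mod 7^2.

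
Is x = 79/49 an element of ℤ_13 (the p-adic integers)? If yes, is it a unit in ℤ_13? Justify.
x ∈ ℤ_13^× (unit); v_13(x) = 0

ℤ_13 = {x ∈ ℚ_13 : v_13(x) ≥ 0} and ℤ_13^× = {x ∈ ℤ_13 : v_13(x) = 0}. Here v_13(79/49) = v_13(num) − v_13(den) = 0; compare against these criteria.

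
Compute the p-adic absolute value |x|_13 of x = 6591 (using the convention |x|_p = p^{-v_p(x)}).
|6591|_13 = 1/2197

Step 1 — compute v_13(x) by factoring powers of 13 out of the numerator and denominator: v_13(6591) = 3. Step 2 — apply |x|_p = p^{-v_p(x)} = 13^{-3} = 1/2197.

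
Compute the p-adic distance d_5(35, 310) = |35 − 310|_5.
d_5(35, 310) = 1/25

Step 1 — x − y = 35 − 310 = -275. Step 2 — v_5(-275) = 2 (factor: -275 = −(5^2 · 11); the sign does not affect v_p). Step 3 — |x − y|_5 = 5^{-2} = 1/25.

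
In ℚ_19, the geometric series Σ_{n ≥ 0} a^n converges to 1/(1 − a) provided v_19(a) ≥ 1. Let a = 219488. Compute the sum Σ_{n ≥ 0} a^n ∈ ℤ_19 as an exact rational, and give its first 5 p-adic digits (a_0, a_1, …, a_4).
Σ a^n = 1/(1 − a) = -1/219487;  first 5 digits = (1, 0, 0, 13, 1)

v_19(a) = 3 ≥ 1, so the series converges in ℤ_19 to 1/(1 − a) = 1/(1 − 219488) = -1/219487. Expand this rational in ℤ_19: compute digits iteratively via d_i = x_i mod 19, x_{i+1} = (x_i − d_i)/19. The first 5 digits are (1, 0, 0, 13, 1).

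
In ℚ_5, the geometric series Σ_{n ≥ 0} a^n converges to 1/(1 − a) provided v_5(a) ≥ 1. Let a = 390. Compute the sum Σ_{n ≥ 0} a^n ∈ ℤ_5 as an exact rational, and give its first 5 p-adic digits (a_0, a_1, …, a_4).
Σ a^n = 1/(1 − a) = -1/389;  first 5 digits = (1, 3, 4, 1, 0)

v_5(a) = 1 ≥ 1, so the series converges in ℤ_5 to 1/(1 − a) = 1/(1 − 390) = -1/389. Expand this rational in ℤ_5: compute digits iteratively via d_i = x_i mod 5, x_{i+1} = (x_i − d_i)/5. The first 5 digits are (1, 3, 4, 1, 0).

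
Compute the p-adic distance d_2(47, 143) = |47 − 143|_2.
d_2(47, 143) = 1/32

Step 1 — x − y = 47 − 143 = -96. Step 2 — v_2(-96) = 5 (factor: -96 = −(2^5 · 3); the sign does not affect v_p). Step 3 — |x − y|_2 = 2^{-5} = 1/32.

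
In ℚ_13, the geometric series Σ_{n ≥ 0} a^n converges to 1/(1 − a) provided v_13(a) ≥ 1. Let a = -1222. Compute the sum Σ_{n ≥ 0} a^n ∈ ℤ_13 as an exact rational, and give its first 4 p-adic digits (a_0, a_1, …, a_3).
Σ a^n = 1/(1 − a) = 1/1223;  first 4 digits = (1, 10, 1, 2)

v_13(a) = 1 ≥ 1, so the series converges in ℤ_13 to 1/(1 − a) = 1/(1 − (-1222)) = 1/1223. Expand this rational in ℤ_13: compute digits iteratively via d_i = x_i mod 13, x_{i+1} = (x_i − d_i)/13. The first 4 digits are (1, 10, 1, 2).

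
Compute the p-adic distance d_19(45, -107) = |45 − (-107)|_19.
d_19(45, -107) = 1/19

Step 1 — x − y = 45 − (-107) = 152. Step 2 — v_19(152) = 1 (factor: 152 = (19^1 · 8); the sign does not affect v_p). Step 3 — |x − y|_19 = 19^{-1} = 1/19.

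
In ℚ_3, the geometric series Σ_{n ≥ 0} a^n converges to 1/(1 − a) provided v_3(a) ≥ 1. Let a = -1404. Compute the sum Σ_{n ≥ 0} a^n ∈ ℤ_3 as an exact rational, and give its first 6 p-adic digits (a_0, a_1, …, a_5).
Σ a^n = 1/(1 − a) = 1/1405;  first 6 digits = (1, 0, 0, 2, 0, 0)

v_3(a) = 3 ≥ 1, so the series converges in ℤ_3 to 1/(1 − a) = 1/(1 − (-1404)) = 1/1405. Expand this rational in ℤ_3: compute digits iteratively via d_i = x_i mod 3, x_{i+1} = (x_i − d_i)/3. The first 6 digits are (1, 0, 0, 2, 0, 0).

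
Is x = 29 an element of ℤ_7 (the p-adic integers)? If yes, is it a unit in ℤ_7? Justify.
x ∈ ℤ_7^× (unit); v_7(x) = 0

ℤ_7 = {x ∈ ℚ_7 : v_7(x) ≥ 0} and ℤ_7^× = {x ∈ ℤ_7 : v_7(x) = 0}. Here v_7(29) = v_7(num) − v_7(den) = 0; compare against these criteria.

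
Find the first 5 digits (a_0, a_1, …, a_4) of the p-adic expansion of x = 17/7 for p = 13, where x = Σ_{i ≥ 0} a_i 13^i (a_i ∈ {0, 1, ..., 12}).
(a_0, …, a_4) = (8, 7, 5, 7, 5)

v_13(17/7) = 0 (numerator and denominator both coprime to 13), so x ∈ ℤ_13^×. Compute digits iteratively via a_i = x_i mod 13, x_{i+1} = (x_i − a_i)/13, with x_0 = x:
  x_0 = 17/7;  a_0 = 8;  x_1 = (x_0 − 8)/13 = -3/7
  x_1 = -3/7;  a_1 = 7;  x_2 = (x_1 − 7)/13 = -4/7
  x_2 = -4/7;  a_2 = 5;  x_3 = (x_2 − 5)/13 = -3/7
  x_3 = -3/7;  a_3 = 7;  x_4 = (x_3 − 7)/13 = -4/7
  x_4 = -4/7;  a_4 = 5;  x_5 = (x_4 − 5)/13 = -3/7
Digits: (8, 7, 5, 7, 5).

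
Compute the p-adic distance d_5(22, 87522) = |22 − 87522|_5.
d_5(22, 87522) = 1/3125

Step 1 — x − y = 22 − 87522 = -87500. Step 2 — v_5(-87500) = 5 (factor: -87500 = −(5^5 · 28); the sign does not affect v_p). Step 3 — |x − y|_5 = 5^{-5} = 1/3125.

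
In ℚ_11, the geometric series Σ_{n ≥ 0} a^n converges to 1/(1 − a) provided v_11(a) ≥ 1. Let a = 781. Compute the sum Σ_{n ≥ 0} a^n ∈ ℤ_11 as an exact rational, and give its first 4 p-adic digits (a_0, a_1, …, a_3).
Σ a^n = 1/(1 − a) = -1/780;  first 4 digits = (1, 5, 9, 0)

v_11(a) = 1 ≥ 1, so the series converges in ℤ_11 to 1/(1 − a) = 1/(1 − 781) = -1/780. Expand this rational in ℤ_11: compute digits iteratively via d_i = x_i mod 11, x_{i+1} = (x_i − d_i)/11. The first 4 digits are (1, 5, 9, 0).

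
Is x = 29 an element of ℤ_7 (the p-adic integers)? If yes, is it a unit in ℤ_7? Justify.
x ∈ ℤ_7^× (unit); v_7(x) = 0

ℤ_7 = {x ∈ ℚ_7 : v_7(x) ≥ 0} and ℤ_7^× = {x ∈ ℤ_7 : v_7(x) = 0}. Here v_7(29) = v_7(num) − v_7(den) = 0; compare against these criteria.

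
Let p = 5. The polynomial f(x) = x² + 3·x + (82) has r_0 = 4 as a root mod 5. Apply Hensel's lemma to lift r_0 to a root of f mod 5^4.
r_3 = 144 (mod 625)

Hensel: r_{i+1} = r_i − f(r_i)·(f′(r_i))^{-1} mod 5^{i+2}, f′(x) = 2x + 3. Iterate:
  r_0 = 4 (mod 5)
  r_1 = 19 (mod 25)
  r_2 = 19 (mod 125)
  r_3 = 144 (mod 625)
Final: r = 144 satisfies f(r) ≡ 0 mod 5^4.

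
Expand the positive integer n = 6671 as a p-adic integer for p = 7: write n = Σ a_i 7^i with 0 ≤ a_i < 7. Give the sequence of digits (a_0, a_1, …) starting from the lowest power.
(a_0, a_1, …) = (0, 1, 3, 5, 2)

Repeated division by 7 gives the digits low-to-high: 6671 = 1·7^1 + 3·7^2 + 5·7^3 + 2·7^4. Digit sequence: (0, 1, 3, 5, 2).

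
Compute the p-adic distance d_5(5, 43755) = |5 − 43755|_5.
d_5(5, 43755) = 1/3125

Step 1 — x − y = 5 − 43755 = -43750. Step 2 — v_5(-43750) = 5 (factor: -43750 = −(5^5 · 14); the sign does not affect v_p). Step 3 — |x − y|_5 = 5^{-5} = 1/3125.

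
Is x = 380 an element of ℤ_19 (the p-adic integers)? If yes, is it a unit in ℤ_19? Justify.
x ∈ ℤ_19 but not a unit; v_19(x) = 1 > 0

ℤ_19 = {x ∈ ℚ_19 : v_19(x) ≥ 0} and ℤ_19^× = {x ∈ ℤ_19 : v_19(x) = 0}. Here v_19(380) = v_19(num) − v_19(den) = 1; compare against these criteria.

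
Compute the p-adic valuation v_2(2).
v_2(2) = 1

v_2(n) is the largest exponent k such that 2^k divides n. Factor out: 2 = 2^1 · 1. (Sign doesn't affect v_p.) So v_2(2) = 1.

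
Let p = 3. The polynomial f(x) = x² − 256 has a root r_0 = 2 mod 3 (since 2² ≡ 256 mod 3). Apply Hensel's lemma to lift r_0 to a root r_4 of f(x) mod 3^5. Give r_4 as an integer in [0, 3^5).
r_4 = 227 (mod 243)

Hensel's recurrence: r_{i+1} = r_i − f(r_i)·(f′(r_i))^{-1} mod 3^{i+2}, with f′(x) = 2x. Iterate:
  r_0 = 2 (mod 3)
  r_1 = 2 (mod 9)
  r_2 = 11 (mod 27)
  r_3 = 65 (mod 81)
  r_4 = 227 (mod 243)
Final: r_4 = 227, and one checks f(r_4) ≡ 0 mod 3^5.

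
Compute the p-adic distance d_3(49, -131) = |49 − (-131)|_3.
d_3(49, -131) = 1/9

Step 1 — x − y = 49 − (-131) = 180. Step 2 — v_3(180) = 2 (factor: 180 = (3^2 · 20); the sign does not affect v_p). Step 3 — |x − y|_3 = 3^{-2} = 1/9.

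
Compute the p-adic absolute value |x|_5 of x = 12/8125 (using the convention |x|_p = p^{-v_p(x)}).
|12/8125|_5 = 625

Step 1 — compute v_5(x) by factoring powers of 5 out of the numerator and denominator: v_5(12/8125) = -4. Step 2 — apply |x|_p = p^{-v_p(x)} = 5^{4} = 625.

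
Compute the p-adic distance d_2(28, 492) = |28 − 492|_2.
d_2(28, 492) = 1/16

Step 1 — x − y = 28 − 492 = -464. Step 2 — v_2(-464) = 4 (factor: -464 = −(2^4 · 29); the sign does not affect v_p). Step 3 — |x − y|_2 = 2^{-4} = 1/16.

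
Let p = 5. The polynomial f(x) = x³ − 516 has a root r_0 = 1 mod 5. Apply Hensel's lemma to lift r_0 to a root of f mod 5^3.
r_2 = 106 (mod 125)

Hensel: r_{i+1} = r_i − f(r_i)/f′(r_i) mod 5^{i+2}, where f′(x) = 3x². Iterate:
  r_0 = 1 (mod 5)
  r_1 = 6 (mod 25)
  r_2 = 106 (mod 125)
Final: r = 106 with f(r) ≡ 0 mod 5^3.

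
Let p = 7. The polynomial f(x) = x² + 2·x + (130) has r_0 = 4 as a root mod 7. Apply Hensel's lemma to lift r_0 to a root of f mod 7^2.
r_1 = 18 (mod 49)

Hensel: r_{i+1} = r_i − f(r_i)·(f′(r_i))^{-1} mod 7^{i+2}, f′(x) = 2x + 2. Iterate:
  r_0 = 4 (mod 7)
  r_1 = 18 (mod 49)
Final: r = 18 satisfies f(r) ≡ 0 mod 7^2.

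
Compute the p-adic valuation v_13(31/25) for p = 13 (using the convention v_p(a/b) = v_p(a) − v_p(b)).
v_13(31/25) = 0

Factor powers of 13 from the numerator and denominator of the reduced fraction: 31 = 13^0 · 31 and 25 = 13^0 · 25. Apply v_p(a/b) = v_p(a) − v_p(b): v_13(31/25) = 0 − 0 = 0.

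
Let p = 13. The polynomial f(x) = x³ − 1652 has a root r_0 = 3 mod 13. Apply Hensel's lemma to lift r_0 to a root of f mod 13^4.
r_3 = 20218 (mod 28561)

Hensel: r_{i+1} = r_i − f(r_i)/f′(r_i) mod 13^{i+2}, where f′(x) = 3x². Iterate:
  r_0 = 3 (mod 13)
  r_1 = 107 (mod 169)
  r_2 = 445 (mod 2197)
  r_3 = 20218 (mod 28561)
Final: r = 20218 with f(r) ≡ 0 mod 13^4.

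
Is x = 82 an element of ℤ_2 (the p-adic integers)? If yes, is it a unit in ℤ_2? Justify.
x ∈ ℤ_2 but not a unit; v_2(x) = 1 > 0

ℤ_2 = {x ∈ ℚ_2 : v_2(x) ≥ 0} and ℤ_2^× = {x ∈ ℤ_2 : v_2(x) = 0}. Here v_2(82) = v_2(num) − v_2(den) = 1; compare against these criteria.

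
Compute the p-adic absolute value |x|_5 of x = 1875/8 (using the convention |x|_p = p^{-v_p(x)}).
|1875/8|_5 = 1/625

Step 1 — compute v_5(x) by factoring powers of 5 out of the numerator and denominator: v_5(1875/8) = 4. Step 2 — apply |x|_p = p^{-v_p(x)} = 5^{-4} = 1/625.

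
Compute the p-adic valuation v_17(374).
v_17(374) = 1

v_17(n) is the largest exponent k such that 17^k divides n. Factor out: 374 = 17^1 · 22. (Sign doesn't affect v_p.) So v_17(374) = 1.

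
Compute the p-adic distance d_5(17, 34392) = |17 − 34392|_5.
d_5(17, 34392) = 1/3125

Step 1 — x − y = 17 − 34392 = -34375. Step 2 — v_5(-34375) = 5 (factor: -34375 = −(5^5 · 11); the sign does not affect v_p). Step 3 — |x − y|_5 = 5^{-5} = 1/3125.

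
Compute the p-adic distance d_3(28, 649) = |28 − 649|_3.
d_3(28, 649) = 1/27

Step 1 — x − y = 28 − 649 = -621. Step 2 — v_3(-621) = 3 (factor: -621 = −(3^3 · 23); the sign does not affect v_p). Step 3 — |x − y|_3 = 3^{-3} = 1/27.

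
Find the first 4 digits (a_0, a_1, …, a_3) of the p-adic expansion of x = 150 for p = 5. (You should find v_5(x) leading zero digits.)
(a_0, …, a_3) = (0, 0, 1, 1)

v_5(150) = 2, so a_0 = ... = a_1 = 0. Factor out: x = 5^2 · u with u = 6 a unit in ℤ_5. Expand u iteratively via a_{v+i} = u_i mod 5, u_{i+1} = (u_i − a_{v+i})/5:
  u_0 = 6;  a_2 = 1;  u_1 = (u_0 − 1)/5 = 1
  u_1 = 1;  a_3 = 1;  u_2 = (u_1 − 1)/5 = 0
Digits: (0, 0, 1, 1).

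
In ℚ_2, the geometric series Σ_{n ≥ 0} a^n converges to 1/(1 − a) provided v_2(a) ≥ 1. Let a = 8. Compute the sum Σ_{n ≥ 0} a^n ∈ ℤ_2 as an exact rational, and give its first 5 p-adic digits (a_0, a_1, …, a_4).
Σ a^n = 1/(1 − a) = -1/7;  first 5 digits = (1, 0, 0, 1, 0)

v_2(a) = 3 ≥ 1, so the series converges in ℤ_2 to 1/(1 − a) = 1/(1 − 8) = -1/7. Expand this rational in ℤ_2: compute digits iteratively via d_i = x_i mod 2, x_{i+1} = (x_i − d_i)/2. The first 5 digits are (1, 0, 0, 1, 0).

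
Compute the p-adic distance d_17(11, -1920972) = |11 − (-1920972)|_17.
d_17(11, -1920972) = 1/83521

Step 1 — x − y = 11 − (-1920972) = 1920983. Step 2 — v_17(1920983) = 4 (factor: 1920983 = (17^4 · 23); the sign does not affect v_p). Step 3 — |x − y|_17 = 17^{-4} = 1/83521.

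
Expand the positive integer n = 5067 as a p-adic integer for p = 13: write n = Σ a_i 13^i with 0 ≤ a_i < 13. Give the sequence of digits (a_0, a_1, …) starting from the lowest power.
(a_0, a_1, …) = (10, 12, 3, 2)

Repeated division by 13 gives the digits low-to-high: 5067 = 10 + 12·13^1 + 3·13^2 + 2·13^3. Digit sequence: (10, 12, 3, 2).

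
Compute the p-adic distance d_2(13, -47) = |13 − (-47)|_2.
d_2(13, -47) = 1/4

Step 1 — x − y = 13 − (-47) = 60. Step 2 — v_2(60) = 2 (factor: 60 = (2^2 · 15); the sign does not affect v_p). Step 3 — |x − y|_2 = 2^{-2} = 1/4.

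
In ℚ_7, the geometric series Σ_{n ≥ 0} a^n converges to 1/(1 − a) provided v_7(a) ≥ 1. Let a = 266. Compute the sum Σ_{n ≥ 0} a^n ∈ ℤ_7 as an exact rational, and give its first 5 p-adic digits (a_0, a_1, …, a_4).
Σ a^n = 1/(1 − a) = -1/265;  first 5 digits = (1, 3, 0, 3, 4)

v_7(a) = 1 ≥ 1, so the series converges in ℤ_7 to 1/(1 − a) = 1/(1 − 266) = -1/265. Expand this rational in ℤ_7: compute digits iteratively via d_i = x_i mod 7, x_{i+1} = (x_i − d_i)/7. The first 5 digits are (1, 3, 0, 3, 4).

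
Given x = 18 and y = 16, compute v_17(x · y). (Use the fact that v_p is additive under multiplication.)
v_17(288) = 0

v_p(x) = 0 (factor: 18 = 17^0 · 18); v_p(y) = 0 (factor: 16 = 17^0 · 16). Additivity: v_p(xy) = v_p(x) + v_p(y) = 0 + 0 = 0. (Direct check: xy = 288 = 17^0 · (288).)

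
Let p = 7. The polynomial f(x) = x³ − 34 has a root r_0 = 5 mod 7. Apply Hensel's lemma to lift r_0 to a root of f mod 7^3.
r_2 = 222 (mod 343)

Hensel: r_{i+1} = r_i − f(r_i)/f′(r_i) mod 7^{i+2}, where f′(x) = 3x². Iterate:
  r_0 = 5 (mod 7)
  r_1 = 26 (mod 49)
  r_2 = 222 (mod 343)
Final: r = 222 with f(r) ≡ 0 mod 7^3.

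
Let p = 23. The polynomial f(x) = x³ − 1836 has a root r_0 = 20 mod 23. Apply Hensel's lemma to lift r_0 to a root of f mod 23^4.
r_3 = 62488 (mod 279841)

Hensel: r_{i+1} = r_i − f(r_i)/f′(r_i) mod 23^{i+2}, where f′(x) = 3x². Iterate:
  r_0 = 20 (mod 23)
  r_1 = 66 (mod 529)
  r_2 = 1653 (mod 12167)
  r_3 = 62488 (mod 279841)
Final: r = 62488 with f(r) ≡ 0 mod 23^4.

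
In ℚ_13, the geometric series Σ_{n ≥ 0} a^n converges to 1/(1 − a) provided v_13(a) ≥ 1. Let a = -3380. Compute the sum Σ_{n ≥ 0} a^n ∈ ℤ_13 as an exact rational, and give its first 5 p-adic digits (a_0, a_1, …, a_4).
Σ a^n = 1/(1 − a) = 1/3381;  first 5 digits = (1, 0, 6, 11, 9)

v_13(a) = 2 ≥ 1, so the series converges in ℤ_13 to 1/(1 − a) = 1/(1 − (-3380)) = 1/3381. Expand this rational in ℤ_13: compute digits iteratively via d_i = x_i mod 13, x_{i+1} = (x_i − d_i)/13. The first 5 digits are (1, 0, 6, 11, 9).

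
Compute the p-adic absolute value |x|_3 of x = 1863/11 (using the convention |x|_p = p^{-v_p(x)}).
|1863/11|_3 = 1/81

Step 1 — compute v_3(x) by factoring powers of 3 out of the numerator and denominator: v_3(1863/11) = 4. Step 2 — apply |x|_p = p^{-v_p(x)} = 3^{-4} = 1/81.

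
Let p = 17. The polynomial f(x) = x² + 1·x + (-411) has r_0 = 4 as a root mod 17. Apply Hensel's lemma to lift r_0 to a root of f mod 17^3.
r_2 = 2520 (mod 4913)

Hensel: r_{i+1} = r_i − f(r_i)·(f′(r_i))^{-1} mod 17^{i+2}, f′(x) = 2x + 1. Iterate:
  r_0 = 4 (mod 17)
  r_1 = 208 (mod 289)
  r_2 = 2520 (mod 4913)
Final: r = 2520 satisfies f(r) ≡ 0 mod 17^3.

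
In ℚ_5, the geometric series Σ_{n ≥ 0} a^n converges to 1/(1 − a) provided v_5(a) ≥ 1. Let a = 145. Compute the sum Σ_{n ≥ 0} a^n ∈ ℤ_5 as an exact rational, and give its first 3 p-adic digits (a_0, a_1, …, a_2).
Σ a^n = 1/(1 − a) = -1/144;  first 3 digits = (1, 4, 1)

v_5(a) = 1 ≥ 1, so the series converges in ℤ_5 to 1/(1 − a) = 1/(1 − 145) = -1/144. Expand this rational in ℤ_5: compute digits iteratively via d_i = x_i mod 5, x_{i+1} = (x_i − d_i)/5. The first 3 digits are (1, 4, 1).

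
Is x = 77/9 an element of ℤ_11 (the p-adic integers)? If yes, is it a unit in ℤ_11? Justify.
x ∈ ℤ_11 but not a unit; v_11(x) = 1 > 0

ℤ_11 = {x ∈ ℚ_11 : v_11(x) ≥ 0} and ℤ_11^× = {x ∈ ℤ_11 : v_11(x) = 0}. Here v_11(77/9) = v_11(num) − v_11(den) = 1; compare against these criteria.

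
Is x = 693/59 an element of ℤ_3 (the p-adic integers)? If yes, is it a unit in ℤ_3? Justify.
x ∈ ℤ_3 but not a unit; v_3(x) = 2 > 0

ℤ_3 = {x ∈ ℚ_3 : v_3(x) ≥ 0} and ℤ_3^× = {x ∈ ℤ_3 : v_3(x) = 0}. Here v_3(693/59) = v_3(num) − v_3(den) = 2; compare against these criteria.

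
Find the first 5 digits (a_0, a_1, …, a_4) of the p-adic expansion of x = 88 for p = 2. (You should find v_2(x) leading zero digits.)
(a_0, …, a_4) = (0, 0, 0, 1, 1)

v_2(88) = 3, so a_0 = ... = a_2 = 0. Factor out: x = 2^3 · u with u = 11 a unit in ℤ_2. Expand u iteratively via a_{v+i} = u_i mod 2, u_{i+1} = (u_i − a_{v+i})/2:
  u_0 = 11;  a_3 = 1;  u_1 = (u_0 − 1)/2 = 5
  u_1 = 5;  a_4 = 1;  u_2 = (u_1 − 1)/2 = 2
Digits: (0, 0, 0, 1, 1).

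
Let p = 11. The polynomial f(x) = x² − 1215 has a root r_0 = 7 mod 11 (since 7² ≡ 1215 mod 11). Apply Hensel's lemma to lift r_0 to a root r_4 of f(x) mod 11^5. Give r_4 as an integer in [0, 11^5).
r_4 = 31533 (mod 161051)

Hensel's recurrence: r_{i+1} = r_i − f(r_i)·(f′(r_i))^{-1} mod 11^{i+2}, with f′(x) = 2x. Iterate:
  r_0 = 7 (mod 11)
  r_1 = 73 (mod 121)
  r_2 = 920 (mod 1331)
  r_3 = 2251 (mod 14641)
  r_4 = 31533 (mod 161051)
Final: r_4 = 31533, and one checks f(r_4) ≡ 0 mod 11^5.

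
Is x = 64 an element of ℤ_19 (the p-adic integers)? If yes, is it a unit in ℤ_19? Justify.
x ∈ ℤ_19^× (unit); v_19(x) = 0

ℤ_19 = {x ∈ ℚ_19 : v_19(x) ≥ 0} and ℤ_19^× = {x ∈ ℤ_19 : v_19(x) = 0}. Here v_19(64) = v_19(num) − v_19(den) = 0; compare against these criteria.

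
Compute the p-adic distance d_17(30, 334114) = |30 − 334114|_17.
d_17(30, 334114) = 1/83521

Step 1 — x − y = 30 − 334114 = -334084. Step 2 — v_17(-334084) = 4 (factor: -334084 = −(17^4 · 4); the sign does not affect v_p). Step 3 — |x − y|_17 = 17^{-4} = 1/83521.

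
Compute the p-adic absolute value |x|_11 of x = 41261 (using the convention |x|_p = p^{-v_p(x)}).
|41261|_11 = 1/1331

Step 1 — compute v_11(x) by factoring powers of 11 out of the numerator and denominator: v_11(41261) = 3. Step 2 — apply |x|_p = p^{-v_p(x)} = 11^{-3} = 1/1331.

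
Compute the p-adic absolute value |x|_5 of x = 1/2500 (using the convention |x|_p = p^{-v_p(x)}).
|1/2500|_5 = 625

Step 1 — compute v_5(x) by factoring powers of 5 out of the numerator and denominator: v_5(1/2500) = -4. Step 2 — apply |x|_p = p^{-v_p(x)} = 5^{4} = 625.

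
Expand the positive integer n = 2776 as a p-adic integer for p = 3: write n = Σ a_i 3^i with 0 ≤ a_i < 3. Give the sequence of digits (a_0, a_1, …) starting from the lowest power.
(a_0, a_1, …) = (1, 1, 2, 0, 1, 2, 0, 1)

Repeated division by 3 gives the digits low-to-high: 2776 = 1 + 1·3^1 + 2·3^2 + 1·3^4 + 2·3^5 + 1·3^7. Digit sequence: (1, 1, 2, 0, 1, 2, 0, 1).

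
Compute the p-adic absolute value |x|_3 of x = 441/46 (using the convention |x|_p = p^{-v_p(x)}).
|441/46|_3 = 1/9

Step 1 — compute v_3(x) by factoring powers of 3 out of the numerator and denominator: v_3(441/46) = 2. Step 2 — apply |x|_p = p^{-v_p(x)} = 3^{-2} = 1/9.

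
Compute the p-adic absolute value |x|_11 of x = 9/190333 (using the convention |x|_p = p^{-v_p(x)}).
|9/190333|_11 = 14641

Step 1 — compute v_11(x) by factoring powers of 11 out of the numerator and denominator: v_11(9/190333) = -4. Step 2 — apply |x|_p = p^{-v_p(x)} = 11^{4} = 14641.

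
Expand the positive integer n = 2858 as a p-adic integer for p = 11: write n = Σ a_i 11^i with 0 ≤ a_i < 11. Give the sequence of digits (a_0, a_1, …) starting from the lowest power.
(a_0, a_1, …) = (9, 6, 1, 2)

Repeated division by 11 gives the digits low-to-high: 2858 = 9 + 6·11^1 + 1·11^2 + 2·11^3. Digit sequence: (9, 6, 1, 2).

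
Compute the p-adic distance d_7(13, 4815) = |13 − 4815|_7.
d_7(13, 4815) = 1/2401

Step 1 — x − y = 13 − 4815 = -4802. Step 2 — v_7(-4802) = 4 (factor: -4802 = −(7^4 · 2); the sign does not affect v_p). Step 3 — |x − y|_7 = 7^{-4} = 1/2401.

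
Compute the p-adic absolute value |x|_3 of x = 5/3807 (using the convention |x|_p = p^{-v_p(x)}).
|5/3807|_3 = 81

Step 1 — compute v_3(x) by factoring powers of 3 out of the numerator and denominator: v_3(5/3807) = -4. Step 2 — apply |x|_p = p^{-v_p(x)} = 3^{4} = 81.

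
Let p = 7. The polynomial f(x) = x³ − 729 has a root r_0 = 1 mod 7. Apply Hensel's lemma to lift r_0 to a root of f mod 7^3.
r_2 = 162 (mod 343)

Hensel: r_{i+1} = r_i − f(r_i)/f′(r_i) mod 7^{i+2}, where f′(x) = 3x². Iterate:
  r_0 = 1 (mod 7)
  r_1 = 15 (mod 49)
  r_2 = 162 (mod 343)
Final: r = 162 with f(r) ≡ 0 mod 7^3.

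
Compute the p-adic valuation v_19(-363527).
v_19(-363527) = 3

v_19(n) is the largest exponent k such that 19^k divides n. Factor out: -363527 = -19^3 · 53. (Sign doesn't affect v_p.) So v_19(-363527) = 3.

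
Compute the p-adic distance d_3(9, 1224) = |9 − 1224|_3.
d_3(9, 1224) = 1/243

Step 1 — x − y = 9 − 1224 = -1215. Step 2 — v_3(-1215) = 5 (factor: -1215 = −(3^5 · 5); the sign does not affect v_p). Step 3 — |x − y|_3 = 3^{-5} = 1/243.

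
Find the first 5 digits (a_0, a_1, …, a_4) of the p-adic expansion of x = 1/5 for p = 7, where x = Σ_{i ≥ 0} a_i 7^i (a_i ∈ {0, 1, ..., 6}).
(a_0, …, a_4) = (3, 1, 4, 5, 2)

v_7(1/5) = 0 (numerator and denominator both coprime to 7), so x ∈ ℤ_7^×. Compute digits iteratively via a_i = x_i mod 7, x_{i+1} = (x_i − a_i)/7, with x_0 = x:
  x_0 = 1/5;  a_0 = 3;  x_1 = (x_0 − 3)/7 = -2/5
  x_1 = -2/5;  a_1 = 1;  x_2 = (x_1 − 1)/7 = -1/5
  x_2 = -1/5;  a_2 = 4;  x_3 = (x_2 − 4)/7 = -3/5
  x_3 = -3/5;  a_3 = 5;  x_4 = (x_3 − 5)/7 = -4/5
  x_4 = -4/5;  a_4 = 2;  x_5 = (x_4 − 2)/7 = -2/5
Digits: (3, 1, 4, 5, 2).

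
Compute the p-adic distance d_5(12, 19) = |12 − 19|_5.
d_5(12, 19) = 1

Step 1 — x − y = 12 − 19 = -7. Step 2 — v_5(-7) = 0 (factor: -7 = −(5^0 · 7); the sign does not affect v_p). Step 3 — |x − y|_5 = 5^{0} = 1.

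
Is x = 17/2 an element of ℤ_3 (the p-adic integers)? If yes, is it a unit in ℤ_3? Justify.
x ∈ ℤ_3^× (unit); v_3(x) = 0

ℤ_3 = {x ∈ ℚ_3 : v_3(x) ≥ 0} and ℤ_3^× = {x ∈ ℤ_3 : v_3(x) = 0}. Here v_3(17/2) = v_3(num) − v_3(den) = 0; compare against these criteria.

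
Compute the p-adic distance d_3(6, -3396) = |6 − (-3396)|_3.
d_3(6, -3396) = 1/243

Step 1 — x − y = 6 − (-3396) = 3402. Step 2 — v_3(3402) = 5 (factor: 3402 = (3^5 · 14); the sign does not affect v_p). Step 3 — |x − y|_3 = 3^{-5} = 1/243.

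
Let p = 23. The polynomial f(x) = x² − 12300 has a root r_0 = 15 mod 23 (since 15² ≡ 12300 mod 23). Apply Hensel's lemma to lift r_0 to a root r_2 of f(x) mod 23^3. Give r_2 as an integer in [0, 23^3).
r_2 = 10733 (mod 12167)

Hensel's recurrence: r_{i+1} = r_i − f(r_i)·(f′(r_i))^{-1} mod 23^{i+2}, with f′(x) = 2x. Iterate:
  r_0 = 15 (mod 23)
  r_1 = 153 (mod 529)
  r_2 = 10733 (mod 12167)
Final: r_2 = 10733, and one checks f(r_2) ≡ 0 mod 23^3.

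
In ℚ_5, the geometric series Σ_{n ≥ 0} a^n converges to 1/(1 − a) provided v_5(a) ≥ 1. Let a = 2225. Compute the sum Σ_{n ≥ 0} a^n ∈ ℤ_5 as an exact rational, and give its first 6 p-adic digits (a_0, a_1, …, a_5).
Σ a^n = 1/(1 − a) = -1/2224;  first 6 digits = (1, 0, 4, 2, 4, 4)

v_5(a) = 2 ≥ 1, so the series converges in ℤ_5 to 1/(1 − a) = 1/(1 − 2225) = -1/2224. Expand this rational in ℤ_5: compute digits iteratively via d_i = x_i mod 5, x_{i+1} = (x_i − d_i)/5. The first 6 digits are (1, 0, 4, 2, 4, 4).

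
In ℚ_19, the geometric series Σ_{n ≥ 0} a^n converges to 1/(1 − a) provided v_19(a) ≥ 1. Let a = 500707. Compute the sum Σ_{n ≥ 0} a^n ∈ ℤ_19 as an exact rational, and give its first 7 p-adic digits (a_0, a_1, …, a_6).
Σ a^n = 1/(1 − a) = -1/500706;  first 7 digits = (1, 0, 0, 16, 3, 0, 9)

v_19(a) = 3 ≥ 1, so the series converges in ℤ_19 to 1/(1 − a) = 1/(1 − 500707) = -1/500706. Expand this rational in ℤ_19: compute digits iteratively via d_i = x_i mod 19, x_{i+1} = (x_i − d_i)/19. The first 7 digits are (1, 0, 0, 16, 3, 0, 9).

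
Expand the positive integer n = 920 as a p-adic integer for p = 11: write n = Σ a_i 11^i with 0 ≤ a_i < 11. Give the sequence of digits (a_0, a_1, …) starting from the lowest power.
(a_0, a_1, …) = (7, 6, 7)

Repeated division by 11 gives the digits low-to-high: 920 = 7 + 6·11^1 + 7·11^2. Digit sequence: (7, 6, 7).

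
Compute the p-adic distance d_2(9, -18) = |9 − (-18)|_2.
d_2(9, -18) = 1

Step 1 — x − y = 9 − (-18) = 27. Step 2 — v_2(27) = 0 (factor: 27 = (2^0 · 27); the sign does not affect v_p). Step 3 — |x − y|_2 = 2^{0} = 1.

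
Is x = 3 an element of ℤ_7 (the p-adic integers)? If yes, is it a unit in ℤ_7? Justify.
x ∈ ℤ_7^× (unit); v_7(x) = 0

ℤ_7 = {x ∈ ℚ_7 : v_7(x) ≥ 0} and ℤ_7^× = {x ∈ ℤ_7 : v_7(x) = 0}. Here v_7(3) = v_7(num) − v_7(den) = 0; compare against these criteria.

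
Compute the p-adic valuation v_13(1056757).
v_13(1056757) = 4

v_13(n) is the largest exponent k such that 13^k divides n. Factor out: 1056757 = 13^4 · 37. (Sign doesn't affect v_p.) So v_13(1056757) = 4.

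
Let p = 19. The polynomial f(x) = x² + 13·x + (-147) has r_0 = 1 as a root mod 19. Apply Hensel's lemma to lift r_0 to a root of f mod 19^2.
r_1 = 58 (mod 361)

Hensel: r_{i+1} = r_i − f(r_i)·(f′(r_i))^{-1} mod 19^{i+2}, f′(x) = 2x + 13. Iterate:
  r_0 = 1 (mod 19)
  r_1 = 58 (mod 361)
Final: r = 58 satisfies f(r) ≡ 0 mod 19^2.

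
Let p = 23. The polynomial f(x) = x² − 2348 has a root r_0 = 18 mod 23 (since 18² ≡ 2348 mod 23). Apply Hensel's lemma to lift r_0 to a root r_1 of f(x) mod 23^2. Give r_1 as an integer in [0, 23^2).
r_1 = 133 (mod 529)

Hensel's recurrence: r_{i+1} = r_i − f(r_i)·(f′(r_i))^{-1} mod 23^{i+2}, with f′(x) = 2x. Iterate:
  r_0 = 18 (mod 23)
  r_1 = 133 (mod 529)
Final: r_1 = 133, and one checks f(r_1) ≡ 0 mod 23^2.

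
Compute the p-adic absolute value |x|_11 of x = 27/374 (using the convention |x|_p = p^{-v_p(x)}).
|27/374|_11 = 11

Step 1 — compute v_11(x) by factoring powers of 11 out of the numerator and denominator: v_11(27/374) = -1. Step 2 — apply |x|_p = p^{-v_p(x)} = 11^{1} = 11.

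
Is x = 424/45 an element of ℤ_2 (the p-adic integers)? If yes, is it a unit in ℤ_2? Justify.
x ∈ ℤ_2 but not a unit; v_2(x) = 3 > 0

ℤ_2 = {x ∈ ℚ_2 : v_2(x) ≥ 0} and ℤ_2^× = {x ∈ ℤ_2 : v_2(x) = 0}. Here v_2(424/45) = v_2(num) − v_2(den) = 3; compare against these criteria.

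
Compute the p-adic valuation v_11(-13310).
v_11(-13310) = 3

v_11(n) is the largest exponent k such that 11^k divides n. Factor out: -13310 = -11^3 · 10. (Sign doesn't affect v_p.) So v_11(-13310) = 3.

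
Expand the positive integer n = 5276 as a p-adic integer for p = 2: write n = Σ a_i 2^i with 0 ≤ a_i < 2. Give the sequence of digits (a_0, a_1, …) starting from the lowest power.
(a_0, a_1, …) = (0, 0, 1, 1, 1, 0, 0, 1, 0, 0, 1, 0, 1)

Repeated division by 2 gives the digits low-to-high: 5276 = 1·2^2 + 1·2^3 + 1·2^4 + 1·2^7 + 1·2^10 + 1·2^12. Digit sequence: (0, 0, 1, 1, 1, 0, 0, 1, 0, 0, 1, 0, 1).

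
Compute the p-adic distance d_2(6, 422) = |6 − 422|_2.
d_2(6, 422) = 1/32

Step 1 — x − y = 6 − 422 = -416. Step 2 — v_2(-416) = 5 (factor: -416 = −(2^5 · 13); the sign does not affect v_p). Step 3 — |x − y|_2 = 2^{-5} = 1/32.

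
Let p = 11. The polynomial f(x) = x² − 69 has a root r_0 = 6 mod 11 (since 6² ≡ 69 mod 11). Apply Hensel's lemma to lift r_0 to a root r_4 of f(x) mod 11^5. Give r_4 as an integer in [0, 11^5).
r_4 = 22545 (mod 161051)

Hensel's recurrence: r_{i+1} = r_i − f(r_i)·(f′(r_i))^{-1} mod 11^{i+2}, with f′(x) = 2x. Iterate:
  r_0 = 6 (mod 11)
  r_1 = 39 (mod 121)
  r_2 = 1249 (mod 1331)
  r_3 = 7904 (mod 14641)
  r_4 = 22545 (mod 161051)
Final: r_4 = 22545, and one checks f(r_4) ≡ 0 mod 11^5.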